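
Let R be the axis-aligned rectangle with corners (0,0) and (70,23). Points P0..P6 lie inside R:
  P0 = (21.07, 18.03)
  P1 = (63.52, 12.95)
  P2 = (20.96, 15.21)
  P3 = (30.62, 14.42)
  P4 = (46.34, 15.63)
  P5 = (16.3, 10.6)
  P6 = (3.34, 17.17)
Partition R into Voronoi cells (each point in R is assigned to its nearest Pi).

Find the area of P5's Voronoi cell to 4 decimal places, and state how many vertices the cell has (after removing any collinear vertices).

Area of P5's cell: 257.9480 (5 vertices)

1. box [0,70]×[0,23]: [(0, 0) (70, 0) (70, 23) (0, 23)]
2. ⊥bis P5·P0 via (18.685,14.315): [(0, 0) (40.9828, 0) (5.1568, 23) (0, 23)]  |A|=530.6052
3. ⊥bis P5·P1 via (39.91,11.775): [(0, 0) (40.496, 0) (40.4799, 0.3228) (5.1568, 23) (0, 23)]  |A|=530.5266
4. ⊥bis P5·P2 via (18.63,12.905): [(0, 0) (31.3965, 0) (14.7116, 16.8659) (5.1568, 23) (0, 23)]  |A|=449.7649
5. ⊥bis P5·P3 via (23.46,12.51): [(0, 0) (26.7972, 0) (25.099, 6.3658) (14.7116, 16.8659) (5.1568, 23) (0, 23)]  |A|=435.1255
6. ⊥bis P5·P4 via (31.32,13.115): [(0, 0) (26.7972, 0) (25.099, 6.3658) (14.7116, 16.8659) (5.1568, 23) (0, 23)]  |A|=435.1255
7. ⊥bis P5·P6 via (9.82,13.885): [(2.7811, 0) (26.7972, 0) (25.099, 6.3658) (14.7116, 16.8659) (12.1612, 18.5032)]  |A|=257.948
8. canonical 5-gon: [(2.7811, 0) (26.7972, 0) (25.099, 6.3658) (14.7116, 16.8659) (12.1612, 18.5032)]
9. shoelace: 257.948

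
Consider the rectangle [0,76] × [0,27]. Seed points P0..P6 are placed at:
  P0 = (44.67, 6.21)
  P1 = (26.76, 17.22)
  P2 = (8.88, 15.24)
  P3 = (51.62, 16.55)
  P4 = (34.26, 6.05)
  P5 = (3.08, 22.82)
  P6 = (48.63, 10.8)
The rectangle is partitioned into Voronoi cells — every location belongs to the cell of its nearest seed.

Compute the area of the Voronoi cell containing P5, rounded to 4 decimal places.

Area of P5's cell: 102.8496

1. box [0,76]×[0,27]: [(0, 0) (76, 0) (76, 27) (0, 27)]
2. ⊥bis P5·P0 via (23.875,14.515): [(0, 0) (18.0781, 0) (28.8612, 27) (0, 27)]  |A|=633.6801
3. ⊥bis P5·P1 via (14.92,20.02): [(0, 0) (10.1855, 0) (16.5707, 27) (0, 27)]  |A|=361.2089
4. ⊥bis P5·P2 via (5.98,19.03): [(0, 14.4543) (16.396, 27) (0, 27)]  |A|=102.8496
5. ⊥bis P5·P3 via (27.35,19.685): [(0, 14.4543) (16.396, 27) (0, 27)]  |A|=102.8496
6. ⊥bis P5·P4 via (18.67,14.435): [(0, 14.4543) (16.396, 27) (0, 27)]  |A|=102.8496
7. ⊥bis P5·P6 via (25.855,16.81): [(0, 14.4543) (16.396, 27) (0, 27)]  |A|=102.8496
8. canonical 3-gon: [(0, 14.4543) (16.396, 27) (0, 27)]
9. shoelace: 102.8496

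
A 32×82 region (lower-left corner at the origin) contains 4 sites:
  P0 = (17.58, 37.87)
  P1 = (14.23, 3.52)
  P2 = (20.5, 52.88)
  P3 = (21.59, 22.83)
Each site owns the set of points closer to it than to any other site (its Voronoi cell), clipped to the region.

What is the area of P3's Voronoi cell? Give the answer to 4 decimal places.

Area of P3's cell: 495.7172

1. box [0,32]×[0,82]: [(0, 0) (32, 0) (32, 82) (0, 82)]
2. ⊥bis P3·P0 via (19.585,30.35): [(0, 25.1282) (0, 0) (32, 0) (32, 33.6601)]  |A|=940.6131
3. ⊥bis P3·P1 via (17.91,13.175): [(0, 25.1282) (0, 20.0014) (32, 7.8046) (32, 33.6601)]  |A|=495.7172
4. ⊥bis P3·P2 via (21.045,37.855): [(0, 25.1282) (0, 20.0014) (32, 7.8046) (32, 33.6601)]  |A|=495.7172
5. canonical 4-gon: [(0, 25.1282) (0, 20.0014) (32, 7.8046) (32, 33.6601)]
6. shoelace: 495.7172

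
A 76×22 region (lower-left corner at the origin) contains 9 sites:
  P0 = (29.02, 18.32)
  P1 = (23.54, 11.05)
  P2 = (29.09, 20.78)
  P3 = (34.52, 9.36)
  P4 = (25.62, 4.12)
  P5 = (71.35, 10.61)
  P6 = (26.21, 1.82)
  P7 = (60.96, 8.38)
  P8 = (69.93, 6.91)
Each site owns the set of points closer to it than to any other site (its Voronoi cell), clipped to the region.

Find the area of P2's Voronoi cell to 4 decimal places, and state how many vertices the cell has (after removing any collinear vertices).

1. box [0,76]×[0,22]: [(0, 0) (76, 0) (76, 22) (0, 22)]
2. ⊥bis P2·P0 via (29.055,19.55): [(0, 20.3768) (76, 18.2142) (76, 22) (0, 22)]  |A|=205.5445
3. ⊥bis P2·P1 via (26.315,15.915): [(19.4638, 19.8229) (76, 18.2142) (76, 22) (15.6471, 22)]  |A|=172.7149
4. ⊥bis P2·P3 via (31.805,15.07): [(19.4638, 19.8229) (40.5397, 19.2232) (46.3797, 22) (15.6471, 22)]  |A|=64.4667
5. ⊥bis P2·P4 via (27.355,12.45): [(19.4638, 19.8229) (40.5397, 19.2232) (46.3797, 22) (15.6471, 22)]  |A|=64.4667
6. ⊥bis P2·P5 via (50.22,15.695): [(19.4638, 19.8229) (40.5397, 19.2232) (46.3797, 22) (15.6471, 22)]  |A|=64.4667
7. ⊥bis P2·P6 via (27.65,11.3): [(19.4638, 19.8229) (40.5397, 19.2232) (46.3797, 22) (15.6471, 22)]  |A|=64.4667
8. ⊥bis P2·P7 via (45.025,14.58): [(19.4638, 19.8229) (40.5397, 19.2232) (46.3797, 22) (15.6471, 22)]  |A|=64.4667
9. ⊥bis P2·P8 via (49.51,13.845): [(19.4638, 19.8229) (40.5397, 19.2232) (46.3797, 22) (15.6471, 22)]  |A|=64.4667
10. canonical 4-gon: [(19.4638, 19.8229) (40.5397, 19.2232) (46.3797, 22) (15.6471, 22)]
11. shoelace: 64.4667

Area of P2's cell: 64.4667 (4 vertices)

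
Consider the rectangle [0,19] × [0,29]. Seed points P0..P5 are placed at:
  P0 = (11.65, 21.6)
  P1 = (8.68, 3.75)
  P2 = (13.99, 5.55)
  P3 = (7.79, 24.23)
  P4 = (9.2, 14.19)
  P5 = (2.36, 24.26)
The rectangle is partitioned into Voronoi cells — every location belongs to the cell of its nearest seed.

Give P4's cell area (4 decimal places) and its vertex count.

Area of P4's cell: 132.2356 (7 vertices)

1. box [0,19]×[0,29]: [(0, 0) (19, 0) (19, 29) (0, 29)]
2. ⊥bis P4·P0 via (10.425,17.895): [(0, 21.3419) (0, 0) (19, 0) (19, 15.0598)]  |A|=345.8159
3. ⊥bis P4·P1 via (8.94,8.97): [(0, 21.3419) (0, 9.4153) (19, 8.4689) (19, 15.0598)]  |A|=175.9159
4. ⊥bis P4·P2 via (11.595,9.87): [(0, 21.3419) (0, 9.4153) (9.8866, 8.9229) (19, 13.9753) (19, 15.0598)]  |A|=150.8248
5. ⊥bis P4·P3 via (8.495,19.21): [(7.0581, 19.0082) (0, 18.017) (0, 9.4153) (9.8866, 8.9229) (19, 13.9753) (19, 15.0598)]  |A|=139.0911
6. ⊥bis P4·P5 via (5.78,19.225): [(7.0581, 19.0082) (5.0445, 18.7254) (0, 15.299) (0, 9.4153) (9.8866, 8.9229) (19, 13.9753) (19, 15.0598)]  |A|=132.2356
7. canonical 7-gon: [(7.0581, 19.0082) (5.0445, 18.7254) (0, 15.299) (0, 9.4153) (9.8866, 8.9229) (19, 13.9753) (19, 15.0598)]
8. shoelace: 132.2356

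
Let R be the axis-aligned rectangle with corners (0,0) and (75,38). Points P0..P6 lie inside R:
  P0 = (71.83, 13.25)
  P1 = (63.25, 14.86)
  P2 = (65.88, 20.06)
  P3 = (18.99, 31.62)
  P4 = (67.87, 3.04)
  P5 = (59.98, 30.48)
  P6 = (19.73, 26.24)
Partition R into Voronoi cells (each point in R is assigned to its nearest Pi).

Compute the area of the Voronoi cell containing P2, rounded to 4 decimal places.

Area of P2's cell: 150.0093

1. box [0,75]×[0,38]: [(0, 0) (75, 0) (75, 38) (0, 38)]
2. ⊥bis P2·P0 via (68.855,16.655): [(0, 0) (49.7927, 0) (75, 22.024) (75, 38) (0, 38)]  |A|=2572.4177
3. ⊥bis P2·P1 via (64.565,17.46): [(67.8657, 15.7906) (75, 22.024) (75, 38) (23.9536, 38)]  |A|=623.8436
4. ⊥bis P2·P3 via (42.435,25.84): [(43.0515, 28.3408) (67.8657, 15.7906) (75, 22.024) (75, 38) (45.4329, 38)]  |A|=520.1078
5. ⊥bis P2·P4 via (66.875,11.55): [(43.0515, 28.3408) (67.8657, 15.7906) (75, 22.024) (75, 38) (45.4329, 38)]  |A|=520.1078
6. ⊥bis P2·P5 via (62.93,25.27): [(56.4159, 21.5816) (67.8657, 15.7906) (75, 22.024) (75, 32.1043)]  |A|=150.0093
7. ⊥bis P2·P6 via (42.805,23.15): [(56.4159, 21.5816) (67.8657, 15.7906) (75, 22.024) (75, 32.1043)]  |A|=150.0093
8. canonical 4-gon: [(56.4159, 21.5816) (67.8657, 15.7906) (75, 22.024) (75, 32.1043)]
9. shoelace: 150.0093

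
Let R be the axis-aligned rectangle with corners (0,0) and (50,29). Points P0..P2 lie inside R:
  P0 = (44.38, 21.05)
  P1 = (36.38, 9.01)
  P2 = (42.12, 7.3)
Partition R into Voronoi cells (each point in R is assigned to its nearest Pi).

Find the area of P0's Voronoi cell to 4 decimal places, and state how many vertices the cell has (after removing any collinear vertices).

Area of P0's cell: 292.3957 (4 vertices)

1. box [0,50]×[0,29]: [(0, 0) (50, 0) (50, 29) (0, 29)]
2. ⊥bis P0·P1 via (40.38,15.03): [(50, 8.638) (50, 29) (19.3551, 29)]  |A|=311.9956
3. ⊥bis P0·P2 via (43.25,14.175): [(41.1464, 14.5208) (50, 13.0655) (50, 29) (19.3551, 29)]  |A|=292.3957
4. canonical 4-gon: [(41.1464, 14.5208) (50, 13.0655) (50, 29) (19.3551, 29)]
5. shoelace: 292.3957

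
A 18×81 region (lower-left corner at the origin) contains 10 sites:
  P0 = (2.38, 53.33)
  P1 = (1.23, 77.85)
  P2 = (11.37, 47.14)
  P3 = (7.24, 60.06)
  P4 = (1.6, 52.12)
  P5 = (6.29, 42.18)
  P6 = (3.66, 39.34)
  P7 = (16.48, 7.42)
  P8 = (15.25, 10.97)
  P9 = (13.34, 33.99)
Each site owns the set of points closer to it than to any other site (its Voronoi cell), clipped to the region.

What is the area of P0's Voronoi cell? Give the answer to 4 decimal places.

1. box [0,18]×[0,81]: [(0, 0) (18, 0) (18, 81) (0, 81)]
2. ⊥bis P0·P1 via (1.805,65.59): [(0, 65.5053) (0, 0) (18, 0) (18, 66.3496)]  |A|=1186.6941
3. ⊥bis P0·P2 via (6.875,50.235): [(17.9696, 66.3481) (0, 65.5053) (0, 40.2501)]  |A|=226.9126
4. ⊥bis P0·P3 via (4.81,56.695): [(9.16, 53.5537) (0, 60.1685) (0, 40.2501)]  |A|=91.2264
5. ⊥bis P0·P4 via (1.99,52.725): [(6.5607, 49.7786) (9.16, 53.5537) (0, 60.1685) (0, 54.0078)]  |A|=46.0963
6. ⊥bis P0·P5 via (4.335,47.755): [(6.5607, 49.7786) (9.16, 53.5537) (0, 60.1685) (0, 54.0078)]  |A|=46.0963
7. ⊥bis P0·P6 via (3.02,46.335): [(6.5607, 49.7786) (9.16, 53.5537) (0, 60.1685) (0, 54.0078)]  |A|=46.0963
8. ⊥bis P0·P7 via (9.43,30.375): [(6.5607, 49.7786) (9.16, 53.5537) (0, 60.1685) (0, 54.0078)]  |A|=46.0963
9. ⊥bis P0·P8 via (8.815,32.15): [(6.5607, 49.7786) (9.16, 53.5537) (0, 60.1685) (0, 54.0078)]  |A|=46.0963
10. ⊥bis P0·P9 via (7.86,43.66): [(6.5607, 49.7786) (9.16, 53.5537) (0, 60.1685) (0, 54.0078)]  |A|=46.0963
11. canonical 4-gon: [(6.5607, 49.7786) (9.16, 53.5537) (0, 60.1685) (0, 54.0078)]
12. shoelace: 46.0963

Area of P0's cell: 46.0963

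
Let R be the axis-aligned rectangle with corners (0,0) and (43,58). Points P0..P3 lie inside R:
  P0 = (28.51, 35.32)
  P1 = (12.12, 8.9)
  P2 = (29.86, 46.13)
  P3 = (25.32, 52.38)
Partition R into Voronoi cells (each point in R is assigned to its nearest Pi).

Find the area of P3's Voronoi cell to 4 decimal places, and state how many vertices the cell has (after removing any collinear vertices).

Area of P3's cell: 484.8945 (4 vertices)

1. box [0,43]×[0,58]: [(0, 0) (43, 0) (43, 58) (0, 58)]
2. ⊥bis P3·P0 via (26.915,43.85): [(0, 38.8172) (43, 46.8577) (43, 58) (0, 58)]  |A|=651.989
3. ⊥bis P3·P1 via (18.72,30.64): [(0, 38.8172) (43, 46.8577) (43, 58) (0, 58)]  |A|=651.989
4. ⊥bis P3·P2 via (27.59,49.255): [(0, 38.8172) (17.8038, 42.1463) (39.6288, 58) (0, 58)]  |A|=484.8945
5. canonical 4-gon: [(0, 38.8172) (17.8038, 42.1463) (39.6288, 58) (0, 58)]
6. shoelace: 484.8945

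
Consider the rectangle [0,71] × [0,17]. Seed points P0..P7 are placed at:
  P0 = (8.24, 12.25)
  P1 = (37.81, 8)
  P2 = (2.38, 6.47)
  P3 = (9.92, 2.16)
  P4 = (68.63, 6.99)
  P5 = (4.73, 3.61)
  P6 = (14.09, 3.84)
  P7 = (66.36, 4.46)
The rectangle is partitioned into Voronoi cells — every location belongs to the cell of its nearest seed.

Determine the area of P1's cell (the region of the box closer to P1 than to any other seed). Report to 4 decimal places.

1. box [0,71]×[0,17]: [(0, 0) (71, 0) (71, 17) (0, 17)]
2. ⊥bis P1·P0 via (23.025,10.125): [(21.5698, 0) (71, 0) (71, 17) (24.0131, 17)]  |A|=819.5455
3. ⊥bis P1·P2 via (20.095,7.235): [(21.5698, 0) (71, 0) (71, 17) (24.0131, 17)]  |A|=819.5455
4. ⊥bis P1·P3 via (23.865,5.08): [(22.9369, 9.5122) (24.9287, 0) (71, 0) (71, 17) (24.0131, 17)]  |A|=803.5699
5. ⊥bis P1·P4 via (53.22,7.495): [(22.9369, 9.5122) (24.9287, 0) (52.9744, 0) (53.5315, 17) (24.0131, 17)]  |A|=501.8698
6. ⊥bis P1·P5 via (21.27,5.805): [(22.9369, 9.5122) (24.9287, 0) (52.9744, 0) (53.5315, 17) (24.0131, 17)]  |A|=501.8698
7. ⊥bis P1·P6 via (25.95,5.92): [(24.0103, 16.9802) (26.9882, 0) (52.9744, 0) (53.5315, 17) (24.0131, 17)]  |A|=471.842
8. ⊥bis P1·P7 via (52.085,6.23): [(24.0103, 16.9802) (26.9882, 0) (51.3125, 0) (53.4204, 17) (24.0131, 17)]  |A|=456.772
9. canonical 5-gon: [(24.0103, 16.9802) (26.9882, 0) (51.3125, 0) (53.4204, 17) (24.0131, 17)]
10. shoelace: 456.772

Area of P1's cell: 456.7720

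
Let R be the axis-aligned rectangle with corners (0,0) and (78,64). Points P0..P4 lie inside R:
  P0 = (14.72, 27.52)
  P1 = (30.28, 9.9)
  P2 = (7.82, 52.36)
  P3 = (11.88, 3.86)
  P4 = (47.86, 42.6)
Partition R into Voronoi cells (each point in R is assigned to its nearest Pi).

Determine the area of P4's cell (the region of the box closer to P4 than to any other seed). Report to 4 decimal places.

1. box [0,78]×[0,64]: [(0, 0) (78, 0) (78, 64) (0, 64)]
2. ⊥bis P4·P0 via (31.29,35.06): [(47.2437, 0) (78, 0) (78, 64) (18.1212, 64)]  |A|=2900.3251
3. ⊥bis P4·P1 via (39.07,26.25): [(34.0776, 28.934) (78, 5.3207) (78, 64) (18.1212, 64)]  |A|=2338.5251
4. ⊥bis P4·P2 via (27.84,47.48): [(27.072, 44.3295) (34.0776, 28.934) (78, 5.3207) (78, 64) (31.8669, 64)]  |A|=2203.3325
5. ⊥bis P4·P3 via (29.87,23.23): [(27.072, 44.3295) (34.0776, 28.934) (78, 5.3207) (78, 64) (31.8669, 64)]  |A|=2203.3325
6. canonical 5-gon: [(27.072, 44.3295) (34.0776, 28.934) (78, 5.3207) (78, 64) (31.8669, 64)]
7. shoelace: 2203.3325

Area of P4's cell: 2203.3325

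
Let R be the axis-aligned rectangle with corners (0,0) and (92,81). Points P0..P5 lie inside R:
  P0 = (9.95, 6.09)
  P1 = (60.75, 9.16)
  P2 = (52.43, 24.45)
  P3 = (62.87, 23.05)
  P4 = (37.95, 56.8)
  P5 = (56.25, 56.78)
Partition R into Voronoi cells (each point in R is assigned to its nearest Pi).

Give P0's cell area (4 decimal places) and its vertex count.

Area of P0's cell: 1127.6903 (5 vertices)

1. box [0,92]×[0,81]: [(0, 0) (92, 0) (92, 81) (0, 81)]
2. ⊥bis P0·P1 via (35.35,7.625): [(0, 0) (35.8108, 0) (30.9157, 81) (0, 81)]  |A|=2702.4243
3. ⊥bis P0·P2 via (31.19,15.27): [(0, 0) (35.8108, 0) (35.4891, 5.323) (2.7813, 81) (0, 81)]  |A|=1637.8592
4. ⊥bis P0·P3 via (36.41,14.57): [(0, 0) (35.8108, 0) (35.4891, 5.323) (2.7813, 81) (0, 81)]  |A|=1637.8592
5. ⊥bis P0·P4 via (23.95,31.445): [(0, 44.6692) (0, 0) (35.8108, 0) (35.4891, 5.323) (24.2772, 31.2643)]  |A|=1127.6903
6. ⊥bis P0·P5 via (33.1,31.435): [(0, 44.6692) (0, 0) (35.8108, 0) (35.4891, 5.323) (24.2772, 31.2643)]  |A|=1127.6903
7. canonical 5-gon: [(0, 44.6692) (0, 0) (35.8108, 0) (35.4891, 5.323) (24.2772, 31.2643)]
8. shoelace: 1127.6903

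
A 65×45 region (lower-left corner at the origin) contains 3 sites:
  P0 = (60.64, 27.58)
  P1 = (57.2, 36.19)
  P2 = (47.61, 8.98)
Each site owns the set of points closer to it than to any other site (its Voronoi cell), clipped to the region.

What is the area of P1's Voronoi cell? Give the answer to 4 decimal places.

Area of P1's cell: 827.1590

1. box [0,65]×[0,45]: [(0, 0) (65, 0) (65, 45) (0, 45)]
2. ⊥bis P1·P0 via (58.92,31.885): [(0, 8.3444) (65, 34.3142) (65, 45) (0, 45)]  |A|=1538.5972
3. ⊥bis P1·P2 via (52.405,22.585): [(0, 41.0548) (43.4991, 25.7238) (65, 34.3142) (65, 45) (0, 45)]  |A|=827.159
4. canonical 5-gon: [(0, 41.0548) (43.4991, 25.7238) (65, 34.3142) (65, 45) (0, 45)]
5. shoelace: 827.159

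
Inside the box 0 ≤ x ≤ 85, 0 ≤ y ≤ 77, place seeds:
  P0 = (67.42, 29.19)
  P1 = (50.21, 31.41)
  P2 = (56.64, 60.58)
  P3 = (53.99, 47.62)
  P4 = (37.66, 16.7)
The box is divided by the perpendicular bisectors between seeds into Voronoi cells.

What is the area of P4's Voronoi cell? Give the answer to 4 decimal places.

Area of P4's cell: 2112.2434

1. box [0,85]×[0,77]: [(0, 0) (85, 0) (85, 77) (0, 77)]
2. ⊥bis P4·P0 via (52.54,22.945): [(0, 0) (62.1698, 0) (29.8536, 77) (0, 77)]  |A|=3542.9016
3. ⊥bis P4·P1 via (43.935,24.055): [(0, 61.5386) (0, 0) (62.1698, 0) (56.6141, 13.2377)]  |A|=2153.4691
4. ⊥bis P4·P2 via (47.15,38.64): [(5.9537, 56.4592) (0, 59.0344) (0, 0) (62.1698, 0) (56.6141, 13.2377)]  |A|=2146.0145
5. ⊥bis P4·P3 via (45.825,32.16): [(15.9273, 47.9501) (0, 56.3619) (0, 0) (62.1698, 0) (56.6141, 13.2377)]  |A|=2112.2434
6. canonical 5-gon: [(15.9273, 47.9501) (0, 56.3619) (0, 0) (62.1698, 0) (56.6141, 13.2377)]
7. shoelace: 2112.2434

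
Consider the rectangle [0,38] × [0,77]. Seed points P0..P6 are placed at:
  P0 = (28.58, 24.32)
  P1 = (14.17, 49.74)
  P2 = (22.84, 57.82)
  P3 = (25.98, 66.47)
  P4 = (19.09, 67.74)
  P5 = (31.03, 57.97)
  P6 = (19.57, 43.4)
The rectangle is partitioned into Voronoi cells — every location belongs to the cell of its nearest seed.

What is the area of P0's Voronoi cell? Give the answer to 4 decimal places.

1. box [0,38]×[0,77]: [(0, 0) (38, 0) (38, 77) (0, 77)]
2. ⊥bis P0·P1 via (21.375,37.03): [(0, 24.913) (0, 0) (38, 0) (38, 46.4543)]  |A|=1355.9794
3. ⊥bis P0·P2 via (25.71,41.07): [(29.7112, 41.7556) (0, 24.913) (0, 0) (38, 0) (38, 43.1758)]  |A|=1342.3919
4. ⊥bis P0·P3 via (27.28,45.395): [(29.7112, 41.7556) (0, 24.913) (0, 0) (38, 0) (38, 43.1758)]  |A|=1342.3919
5. ⊥bis P0·P4 via (23.835,46.03): [(29.7112, 41.7556) (0, 24.913) (0, 0) (38, 0) (38, 43.1758)]  |A|=1342.3919
6. ⊥bis P0·P5 via (29.805,41.145): [(28.7674, 41.2205) (0, 24.913) (0, 0) (38, 0) (38, 40.5483)]  |A|=1328.7155
7. ⊥bis P0·P6 via (24.075,33.86): [(0, 22.4912) (0, 0) (38, 0) (38, 40.4357)]  |A|=1195.6119
8. canonical 4-gon: [(0, 22.4912) (0, 0) (38, 0) (38, 40.4357)]
9. shoelace: 1195.6119

Area of P0's cell: 1195.6119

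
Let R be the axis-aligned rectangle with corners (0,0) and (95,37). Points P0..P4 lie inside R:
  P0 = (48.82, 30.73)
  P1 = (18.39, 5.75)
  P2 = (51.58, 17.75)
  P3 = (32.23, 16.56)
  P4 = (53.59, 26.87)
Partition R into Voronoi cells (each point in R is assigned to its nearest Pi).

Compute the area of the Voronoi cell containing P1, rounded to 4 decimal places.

Area of P1's cell: 724.2027

1. box [0,95]×[0,37]: [(0, 0) (95, 0) (95, 37) (0, 37)]
2. ⊥bis P1·P0 via (33.605,18.24): [(0, 0) (48.5782, 0) (18.2049, 37) (0, 37)]  |A|=1235.4879
3. ⊥bis P1·P2 via (34.985,11.75): [(0, 0) (39.2333, 0) (31.8778, 20.3441) (18.2049, 37) (0, 37)]  |A|=1140.4308
4. ⊥bis P1·P3 via (25.31,11.155): [(0, 0) (34.0228, 0) (5.1233, 37) (0, 37)]  |A|=724.2027
5. ⊥bis P1·P4 via (35.99,16.31): [(0, 0) (34.0228, 0) (5.1233, 37) (0, 37)]  |A|=724.2027
6. canonical 4-gon: [(0, 0) (34.0228, 0) (5.1233, 37) (0, 37)]
7. shoelace: 724.2027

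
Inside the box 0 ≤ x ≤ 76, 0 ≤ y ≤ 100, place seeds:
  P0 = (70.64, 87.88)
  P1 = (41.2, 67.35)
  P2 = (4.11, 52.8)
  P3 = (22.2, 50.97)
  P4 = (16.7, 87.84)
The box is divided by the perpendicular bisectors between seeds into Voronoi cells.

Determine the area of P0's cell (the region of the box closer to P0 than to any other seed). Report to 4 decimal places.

Area of P0's cell: 905.2459

1. box [0,76]×[0,100]: [(0, 0) (76, 0) (76, 100) (0, 100)]
2. ⊥bis P0·P1 via (55.92,77.615): [(76, 48.8203) (76, 100) (40.3098, 100)]  |A|=913.3067
3. ⊥bis P0·P2 via (37.375,70.34): [(76, 48.8203) (76, 100) (40.3098, 100)]  |A|=913.3067
4. ⊥bis P0·P3 via (46.42,69.425): [(76, 48.8203) (76, 100) (40.3098, 100)]  |A|=913.3067
5. ⊥bis P0·P4 via (43.67,87.86): [(43.6646, 95.1893) (76, 48.8203) (76, 100) (43.661, 100)]  |A|=905.2459
6. canonical 4-gon: [(43.6646, 95.1893) (76, 48.8203) (76, 100) (43.661, 100)]
7. shoelace: 905.2459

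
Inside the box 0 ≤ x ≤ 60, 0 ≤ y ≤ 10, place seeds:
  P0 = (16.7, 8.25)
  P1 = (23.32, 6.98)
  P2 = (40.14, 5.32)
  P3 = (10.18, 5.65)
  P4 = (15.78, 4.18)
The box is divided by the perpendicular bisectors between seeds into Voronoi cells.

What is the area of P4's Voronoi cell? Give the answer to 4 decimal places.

1. box [0,60]×[0,10]: [(0, 0) (60, 0) (60, 10) (0, 10)]
2. ⊥bis P4·P0 via (16.24,6.215): [(0, 9.886) (0, 0) (43.7346, 0)]  |A|=216.1793
3. ⊥bis P4·P1 via (19.55,5.58): [(19.5959, 5.4564) (0, 9.886) (0, 0) (21.6221, 0)]  |A|=155.8518
4. ⊥bis P4·P2 via (27.96,4.75): [(19.5959, 5.4564) (0, 9.886) (0, 0) (21.6221, 0)]  |A|=155.8518
5. ⊥bis P4·P3 via (12.98,4.915): [(19.5959, 5.4564) (13.4847, 6.8378) (11.6898, 0) (21.6221, 0)]  |A|=49.2307
6. canonical 4-gon: [(19.5959, 5.4564) (13.4847, 6.8378) (11.6898, 0) (21.6221, 0)]
7. shoelace: 49.2307

Area of P4's cell: 49.2307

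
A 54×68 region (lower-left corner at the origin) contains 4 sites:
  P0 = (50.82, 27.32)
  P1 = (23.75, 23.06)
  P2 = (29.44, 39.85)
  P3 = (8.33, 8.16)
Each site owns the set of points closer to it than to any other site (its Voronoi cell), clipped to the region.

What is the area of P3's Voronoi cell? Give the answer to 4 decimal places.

Area of P3's cell: 501.2421

1. box [0,54]×[0,68]: [(0, 0) (54, 0) (54, 68) (0, 68)]
2. ⊥bis P3·P0 via (29.575,17.74): [(0, 0) (37.5745, 0) (6.9113, 68) (0, 68)]  |A|=1512.5161
3. ⊥bis P3·P1 via (16.04,15.61): [(0, 32.2098) (0, 0) (31.1236, 0)]  |A|=501.2421
4. ⊥bis P3·P2 via (18.885,24.005): [(0, 32.2098) (0, 0) (31.1236, 0)]  |A|=501.2421
5. canonical 3-gon: [(0, 32.2098) (0, 0) (31.1236, 0)]
6. shoelace: 501.2421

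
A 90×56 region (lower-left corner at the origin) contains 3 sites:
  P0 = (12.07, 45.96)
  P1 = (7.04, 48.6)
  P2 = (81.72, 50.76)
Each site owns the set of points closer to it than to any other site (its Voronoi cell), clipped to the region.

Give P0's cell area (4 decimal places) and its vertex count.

1. box [0,90]×[0,56]: [(0, 0) (90, 0) (90, 56) (0, 56)]
2. ⊥bis P0·P1 via (9.555,47.28): [(0, 29.0748) (0, 0) (90, 0) (90, 56) (14.1317, 56)]  |A|=4849.7508
3. ⊥bis P0·P2 via (46.895,48.36): [(0, 29.0748) (0, 0) (50.2278, 0) (46.3685, 56) (14.1317, 56)]  |A|=2514.4461
4. canonical 5-gon: [(0, 29.0748) (0, 0) (50.2278, 0) (46.3685, 56) (14.1317, 56)]
5. shoelace: 2514.4461

Area of P0's cell: 2514.4461 (5 vertices)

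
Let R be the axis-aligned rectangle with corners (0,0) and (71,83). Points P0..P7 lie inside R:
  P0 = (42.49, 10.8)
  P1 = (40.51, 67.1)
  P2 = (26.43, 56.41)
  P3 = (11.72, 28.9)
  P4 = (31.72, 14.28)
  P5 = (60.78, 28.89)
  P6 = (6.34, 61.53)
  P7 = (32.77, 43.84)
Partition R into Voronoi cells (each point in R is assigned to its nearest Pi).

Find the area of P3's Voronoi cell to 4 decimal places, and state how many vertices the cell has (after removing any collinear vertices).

Area of P3's cell: 825.5578 (6 vertices)

1. box [0,71]×[0,83]: [(0, 0) (71, 0) (71, 83) (0, 83)]
2. ⊥bis P3·P0 via (27.105,19.85): [(0, 0) (15.4285, 0) (64.2521, 83) (0, 83)]  |A|=3306.7444
3. ⊥bis P3·P1 via (26.115,48): [(0, 67.682) (0, 0) (15.4285, 0) (38.2735, 38.8365)]  |A|=1594.8096
4. ⊥bis P3·P2 via (19.075,42.655): [(0, 52.8547) (0, 0) (15.4285, 0) (35.3885, 33.9319)]  |A|=1196.9837
5. ⊥bis P3·P4 via (21.72,21.59): [(32.0478, 35.7183) (0, 52.8547) (0, 0) (5.9377, 0)]  |A|=952.9796
6. ⊥bis P3·P5 via (36.25,28.895): [(32.0478, 35.7183) (0, 52.8547) (0, 0) (5.9377, 0)]  |A|=952.9796
7. ⊥bis P3·P6 via (9.03,45.215): [(32.0478, 35.7183) (13.0483, 45.8775) (0, 43.7261) (0, 0) (5.9377, 0)]  |A|=893.4235
8. ⊥bis P3·P7 via (22.245,36.37): [(27.3087, 29.2353) (16.9949, 43.7673) (13.0483, 45.8775) (0, 43.7261) (0, 0) (5.9377, 0)]  |A|=825.5578
9. canonical 6-gon: [(27.3087, 29.2353) (16.9949, 43.7673) (13.0483, 45.8775) (0, 43.7261) (0, 0) (5.9377, 0)]
10. shoelace: 825.5578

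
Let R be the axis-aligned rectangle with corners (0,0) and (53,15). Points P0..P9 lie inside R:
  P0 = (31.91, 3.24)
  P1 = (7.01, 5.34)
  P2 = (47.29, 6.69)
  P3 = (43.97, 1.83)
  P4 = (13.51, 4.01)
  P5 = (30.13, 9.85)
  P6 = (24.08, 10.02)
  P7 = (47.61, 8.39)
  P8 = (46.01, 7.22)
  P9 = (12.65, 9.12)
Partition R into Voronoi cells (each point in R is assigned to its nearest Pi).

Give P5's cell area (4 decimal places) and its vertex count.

Area of P5's cell: 91.4602 (4 vertices)

1. box [0,53]×[0,15]: [(0, 0) (53, 0) (53, 15) (0, 15)]
2. ⊥bis P5·P0 via (31.02,6.545): [(0, 0) (6.7153, 0) (53, 12.464) (53, 15) (0, 15)]  |A|=506.5541
3. ⊥bis P5·P1 via (18.57,7.595): [(19.386, 3.4121) (53, 12.464) (53, 15) (17.1255, 15)]  |A|=250.4784
4. ⊥bis P5·P2 via (38.71,8.27): [(19.386, 3.4121) (38.777, 8.6339) (39.9493, 15) (17.1255, 15)]  |A|=190.9023
5. ⊥bis P5·P3 via (37.05,5.84): [(19.386, 3.4121) (38.649, 8.5994) (38.8273, 8.9071) (39.9493, 15) (17.1255, 15)]  |A|=190.8857
6. ⊥bis P5·P4 via (21.82,6.93): [(22.7389, 4.315) (38.649, 8.5994) (38.8273, 8.9071) (39.9493, 15) (18.9843, 15)]  |A|=160.5078
7. ⊥bis P5·P6 via (27.105,9.935): [(26.9792, 5.4568) (38.649, 8.5994) (38.8273, 8.9071) (39.9493, 15) (27.2473, 15)]  |A|=96.283
8. ⊥bis P5·P7 via (38.87,9.12): [(26.9792, 5.4568) (38.649, 8.5994) (38.8273, 8.9071) (38.8729, 9.1545) (39.3611, 15) (27.2473, 15)]  |A|=94.5638
9. ⊥bis P5·P8 via (38.07,8.535): [(26.9792, 5.4568) (38.0541, 8.4392) (39.1407, 15) (27.2473, 15)]  |A|=91.4602
10. ⊥bis P5·P9 via (21.39,9.485): [(26.9792, 5.4568) (38.0541, 8.4392) (39.1407, 15) (27.2473, 15)]  |A|=91.4602
11. canonical 4-gon: [(26.9792, 5.4568) (38.0541, 8.4392) (39.1407, 15) (27.2473, 15)]
12. shoelace: 91.4602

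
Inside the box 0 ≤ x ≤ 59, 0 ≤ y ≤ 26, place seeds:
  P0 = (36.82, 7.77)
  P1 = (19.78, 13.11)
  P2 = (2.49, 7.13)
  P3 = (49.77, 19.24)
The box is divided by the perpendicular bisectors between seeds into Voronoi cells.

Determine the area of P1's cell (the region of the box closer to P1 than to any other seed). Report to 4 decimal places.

Area of P1's cell: 492.8851

1. box [0,59]×[0,26]: [(0, 0) (59, 0) (59, 26) (0, 26)]
2. ⊥bis P1·P0 via (28.3,10.44): [(0, 0) (25.0283, 0) (33.1762, 26) (0, 26)]  |A|=756.6586
3. ⊥bis P1·P2 via (11.135,10.12): [(14.6352, 0) (25.0283, 0) (33.1762, 26) (5.6427, 26)]  |A|=493.0469
4. ⊥bis P1·P3 via (34.775,16.175): [(14.6352, 0) (25.0283, 0) (32.9284, 25.2092) (32.7668, 26) (5.6427, 26)]  |A|=492.8851
5. canonical 5-gon: [(14.6352, 0) (25.0283, 0) (32.9284, 25.2092) (32.7668, 26) (5.6427, 26)]
6. shoelace: 492.8851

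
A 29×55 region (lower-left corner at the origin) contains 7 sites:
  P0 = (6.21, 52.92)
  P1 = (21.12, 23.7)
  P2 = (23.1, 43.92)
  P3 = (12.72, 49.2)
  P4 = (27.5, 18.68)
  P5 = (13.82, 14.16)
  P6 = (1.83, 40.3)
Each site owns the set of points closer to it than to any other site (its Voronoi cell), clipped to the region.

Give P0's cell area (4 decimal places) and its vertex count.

Area of P0's cell: 76.6041 (4 vertices)

1. box [0,29]×[0,55]: [(0, 0) (29, 0) (29, 55) (0, 55)]
2. ⊥bis P0·P1 via (13.665,38.31): [(0, 31.3372) (29, 46.1349) (29, 55) (0, 55)]  |A|=471.6539
3. ⊥bis P0·P2 via (14.655,48.42): [(0, 31.3372) (7.6257, 35.2283) (18.1612, 55) (0, 55)]  |A|=269.7613
4. ⊥bis P0·P3 via (9.465,51.06): [(0, 34.4962) (11.7164, 55) (0, 55)]  |A|=120.1154
5. ⊥bis P0·P4 via (16.855,35.8): [(0, 34.4962) (11.7164, 55) (0, 55)]  |A|=120.1154
6. ⊥bis P0·P5 via (10.015,33.54): [(0, 34.4962) (11.7164, 55) (0, 55)]  |A|=120.1154
7. ⊥bis P0·P6 via (4.02,46.61): [(0, 48.0052) (6.4418, 45.7695) (11.7164, 55) (0, 55)]  |A|=76.6041
8. canonical 4-gon: [(0, 48.0052) (6.4418, 45.7695) (11.7164, 55) (0, 55)]
9. shoelace: 76.6041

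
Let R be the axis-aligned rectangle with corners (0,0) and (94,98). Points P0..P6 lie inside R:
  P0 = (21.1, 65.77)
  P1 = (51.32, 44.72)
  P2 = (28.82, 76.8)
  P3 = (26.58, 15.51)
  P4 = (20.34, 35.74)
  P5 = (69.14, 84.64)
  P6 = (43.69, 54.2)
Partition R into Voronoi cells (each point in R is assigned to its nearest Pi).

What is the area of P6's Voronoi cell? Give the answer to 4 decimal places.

1. box [0,94]×[0,98]: [(0, 0) (94, 0) (94, 98) (0, 98)]
2. ⊥bis P6·P0 via (32.395,59.985): [(1.6723, 0) (94, 0) (94, 98) (51.8653, 98)]  |A|=6588.6602
3. ⊥bis P6·P1 via (47.505,49.46): [(12.6267, 21.3881) (94, 86.8816) (94, 98) (51.8653, 98)]  |A|=2066.3803
4. ⊥bis P6·P2 via (36.255,65.5): [(34.6934, 64.4725) (12.6267, 21.3881) (94, 86.8816) (94, 98) (85.6498, 98)]  |A|=1500.026
5. ⊥bis P6·P3 via (35.135,34.855): [(34.6934, 64.4725) (22.407, 40.4838) (31.4071, 36.5036) (94, 86.8816) (94, 98) (85.6498, 98)]  |A|=1394.6307
6. ⊥bis P6·P4 via (32.015,44.97): [(34.6934, 64.4725) (27.5787, 50.5814) (35.8692, 40.0949) (94, 86.8816) (94, 98) (85.6498, 98)]  |A|=1300.6158
7. ⊥bis P6·P5 via (56.415,69.42): [(50.1604, 74.6493) (34.6934, 64.4725) (27.5787, 50.5814) (35.8692, 40.0949) (64.2086, 62.904)]  |A|=616.0349
8. canonical 5-gon: [(50.1604, 74.6493) (34.6934, 64.4725) (27.5787, 50.5814) (35.8692, 40.0949) (64.2086, 62.904)]
9. shoelace: 616.0349

Area of P6's cell: 616.0349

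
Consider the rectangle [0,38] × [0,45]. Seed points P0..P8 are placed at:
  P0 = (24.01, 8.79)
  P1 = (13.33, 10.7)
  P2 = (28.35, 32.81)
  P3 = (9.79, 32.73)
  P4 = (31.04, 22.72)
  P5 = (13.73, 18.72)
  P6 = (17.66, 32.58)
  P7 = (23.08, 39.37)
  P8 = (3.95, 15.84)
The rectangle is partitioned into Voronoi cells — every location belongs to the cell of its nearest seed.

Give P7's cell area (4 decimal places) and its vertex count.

1. box [0,38]×[0,45]: [(0, 0) (38, 0) (38, 45) (0, 45)]
2. ⊥bis P7·P0 via (23.545,24.08): [(0, 23.3639) (38, 24.5196) (38, 45) (0, 45)]  |A|=800.2125
3. ⊥bis P7·P1 via (18.205,25.035): [(0, 31.2261) (21.221, 24.0093) (38, 24.5196) (38, 45) (0, 45)]  |A|=716.7911
4. ⊥bis P7·P2 via (25.715,36.09): [(0, 31.2261) (13.8131, 26.5286) (36.806, 45) (0, 45)]  |A|=435.0599
5. ⊥bis P7·P3 via (16.435,36.05): [(19.0787, 30.7587) (36.806, 45) (11.9634, 45)]  |A|=176.896
6. ⊥bis P7·P4 via (27.06,31.045): [(19.0787, 30.7587) (36.806, 45) (11.9634, 45)]  |A|=176.896
7. ⊥bis P7·P5 via (18.405,29.045): [(19.0787, 30.7587) (36.806, 45) (11.9634, 45)]  |A|=176.896
8. ⊥bis P7·P6 via (20.37,35.975): [(13.8869, 41.15) (22.9792, 33.8922) (36.806, 45) (11.9634, 45)]  |A|=148.4956
9. ⊥bis P7·P8 via (13.515,27.605): [(13.8869, 41.15) (22.9792, 33.8922) (36.806, 45) (11.9634, 45)]  |A|=148.4956
10. canonical 4-gon: [(13.8869, 41.15) (22.9792, 33.8922) (36.806, 45) (11.9634, 45)]
11. shoelace: 148.4956

Area of P7's cell: 148.4956 (4 vertices)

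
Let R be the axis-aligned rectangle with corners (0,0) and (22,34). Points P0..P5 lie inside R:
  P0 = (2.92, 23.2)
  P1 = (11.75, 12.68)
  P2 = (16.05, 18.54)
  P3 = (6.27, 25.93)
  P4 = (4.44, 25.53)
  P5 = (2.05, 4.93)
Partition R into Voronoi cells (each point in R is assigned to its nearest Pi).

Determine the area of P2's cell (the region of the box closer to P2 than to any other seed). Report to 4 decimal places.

1. box [0,22]×[0,34]: [(0, 0) (22, 0) (22, 34) (0, 34)]
2. ⊥bis P2·P0 via (9.485,20.87): [(2.078, 0) (22, 0) (22, 34) (14.145, 34)]  |A|=472.2094
3. ⊥bis P2·P1 via (13.9,15.61): [(8.9161, 19.2671) (22, 9.6663) (22, 34) (14.145, 34)]  |A|=217.053
4. ⊥bis P2·P3 via (11.16,22.235): [(8.9169, 19.2665) (22, 9.6663) (22, 34) (20.0499, 34)]  |A|=173.5453
5. ⊥bis P2·P4 via (10.245,22.035): [(8.9169, 19.2665) (22, 9.6663) (22, 34) (20.0499, 34)]  |A|=173.5453
6. ⊥bis P2·P5 via (9.05,11.735): [(8.9169, 19.2665) (22, 9.6663) (22, 34) (20.0499, 34)]  |A|=173.5453
7. canonical 4-gon: [(8.9169, 19.2665) (22, 9.6663) (22, 34) (20.0499, 34)]
8. shoelace: 173.5453

Area of P2's cell: 173.5453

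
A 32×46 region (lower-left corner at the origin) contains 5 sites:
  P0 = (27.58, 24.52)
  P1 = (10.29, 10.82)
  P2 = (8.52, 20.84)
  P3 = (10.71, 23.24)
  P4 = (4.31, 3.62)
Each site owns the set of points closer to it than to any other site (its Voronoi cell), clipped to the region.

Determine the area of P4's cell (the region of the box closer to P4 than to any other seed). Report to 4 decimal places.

Area of P4's cell: 106.2178

1. box [0,32]×[0,46]: [(0, 0) (32, 0) (32, 46) (0, 46)]
2. ⊥bis P4·P0 via (15.945,14.07): [(0, 31.8231) (0, 0) (28.582, 0)]  |A|=454.7842
3. ⊥bis P4·P1 via (7.3,7.22): [(0, 13.2831) (0, 0) (15.993, 0)]  |A|=106.2178
4. ⊥bis P4·P2 via (6.415,12.23): [(0, 13.2831) (0, 0) (15.993, 0)]  |A|=106.2178
5. ⊥bis P4·P3 via (7.51,13.43): [(0, 13.2831) (0, 0) (15.993, 0)]  |A|=106.2178
6. canonical 3-gon: [(0, 13.2831) (0, 0) (15.993, 0)]
7. shoelace: 106.2178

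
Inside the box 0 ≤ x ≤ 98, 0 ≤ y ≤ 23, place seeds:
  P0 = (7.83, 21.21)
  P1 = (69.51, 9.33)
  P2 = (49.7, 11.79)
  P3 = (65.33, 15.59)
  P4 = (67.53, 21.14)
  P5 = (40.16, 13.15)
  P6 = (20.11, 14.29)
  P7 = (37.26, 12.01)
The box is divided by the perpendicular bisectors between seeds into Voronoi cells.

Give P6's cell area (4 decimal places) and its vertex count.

1. box [0,98]×[0,23]: [(0, 0) (98, 0) (98, 23) (0, 23)]
2. ⊥bis P6·P0 via (13.97,17.75): [(3.9676, 0) (98, 0) (98, 23) (16.9285, 23)]  |A|=2013.6957
3. ⊥bis P6·P1 via (44.81,11.81): [(3.9676, 0) (43.6242, 0) (45.9335, 23) (16.9285, 23)]  |A|=789.6098
4. ⊥bis P6·P2 via (34.905,13.04): [(3.9676, 0) (33.8033, 0) (35.7465, 23) (16.9285, 23)]  |A|=559.5181
5. ⊥bis P6·P3 via (42.72,14.94): [(3.9676, 0) (33.8033, 0) (35.7465, 23) (16.9285, 23)]  |A|=559.5181
6. ⊥bis P6·P4 via (43.82,17.715): [(3.9676, 0) (33.8033, 0) (35.7465, 23) (16.9285, 23)]  |A|=559.5181
7. ⊥bis P6·P5 via (30.135,13.72): [(3.9676, 0) (29.3549, 0) (30.6626, 23) (16.9285, 23)]  |A|=449.8975
8. ⊥bis P6·P7 via (28.685,13.15): [(3.9676, 0) (26.9368, 0) (29.9945, 23) (16.9285, 23)]  |A|=414.4055
9. canonical 4-gon: [(3.9676, 0) (26.9368, 0) (29.9945, 23) (16.9285, 23)]
10. shoelace: 414.4055

Area of P6's cell: 414.4055 (4 vertices)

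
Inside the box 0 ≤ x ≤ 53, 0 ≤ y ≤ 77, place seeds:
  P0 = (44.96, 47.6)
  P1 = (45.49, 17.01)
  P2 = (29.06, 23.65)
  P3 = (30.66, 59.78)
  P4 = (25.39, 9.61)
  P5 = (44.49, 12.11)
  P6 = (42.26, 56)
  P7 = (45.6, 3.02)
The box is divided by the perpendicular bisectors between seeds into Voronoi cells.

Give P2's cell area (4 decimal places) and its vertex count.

1. box [0,53]×[0,77]: [(0, 0) (53, 0) (53, 77) (0, 77)]
2. ⊥bis P2·P0 via (37.01,35.625): [(0, 60.1953) (0, 0) (53, 0) (53, 25.0095)]  |A|=2257.9278
3. ⊥bis P2·P1 via (37.275,20.33): [(42.0926, 32.2507) (0, 60.1953) (0, 0) (29.0589, 0)]  |A|=1735.4742
4. ⊥bis P2·P3 via (29.86,41.715): [(42.0926, 32.2507) (27.6921, 41.811) (0, 43.0373) (0, 0) (29.0589, 0)]  |A|=1497.9041
5. ⊥bis P2·P4 via (27.225,16.63): [(34.9623, 14.6075) (42.0926, 32.2507) (27.6921, 41.811) (0, 43.0373) (0, 23.7465)]  |A|=870.5491
6. ⊥bis P2·P5 via (36.775,17.88): [(34.4313, 14.7463) (35.7086, 16.4542) (42.0926, 32.2507) (27.6921, 41.811) (0, 43.0373) (0, 23.7465)]  |A|=870.007
7. ⊥bis P2·P6 via (35.66,39.825): [(34.4313, 14.7463) (35.7086, 16.4542) (42.0926, 32.2507) (27.6921, 41.811) (0, 43.0373) (0, 23.7465)]  |A|=870.007
8. ⊥bis P2·P7 via (37.33,13.335): [(34.4313, 14.7463) (35.7086, 16.4542) (42.0926, 32.2507) (27.6921, 41.811) (0, 43.0373) (0, 23.7465)]  |A|=870.007
9. canonical 6-gon: [(34.4313, 14.7463) (35.7086, 16.4542) (42.0926, 32.2507) (27.6921, 41.811) (0, 43.0373) (0, 23.7465)]
10. shoelace: 870.007

Area of P2's cell: 870.0070 (6 vertices)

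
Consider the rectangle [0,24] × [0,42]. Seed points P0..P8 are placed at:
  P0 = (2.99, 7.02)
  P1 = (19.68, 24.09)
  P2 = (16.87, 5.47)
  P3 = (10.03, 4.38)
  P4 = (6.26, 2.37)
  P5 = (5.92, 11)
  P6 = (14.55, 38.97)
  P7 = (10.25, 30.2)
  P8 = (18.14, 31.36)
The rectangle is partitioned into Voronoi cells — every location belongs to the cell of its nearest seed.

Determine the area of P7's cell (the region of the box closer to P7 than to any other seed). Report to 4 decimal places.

1. box [0,24]×[0,42]: [(0, 0) (24, 0) (24, 42) (0, 42)]
2. ⊥bis P7·P0 via (6.62,18.61): [(0, 20.6834) (24, 13.1666) (24, 42) (0, 42)]  |A|=601.8005
3. ⊥bis P7·P1 via (14.965,27.145): [(0, 20.6834) (8.96, 17.8771) (24, 41.0894) (24, 42) (0, 42)]  |A|=391.8215
4. ⊥bis P7·P2 via (13.56,17.835): [(0, 20.6834) (8.96, 17.8771) (24, 41.0894) (24, 42) (0, 42)]  |A|=391.8215
5. ⊥bis P7·P3 via (10.14,17.29): [(0, 20.6834) (8.96, 17.8771) (24, 41.0894) (24, 42) (0, 42)]  |A|=391.8215
6. ⊥bis P7·P4 via (8.255,16.285): [(0, 20.6834) (8.96, 17.8771) (24, 41.0894) (24, 42) (0, 42)]  |A|=391.8215
7. ⊥bis P7·P5 via (8.085,20.6): [(0, 22.4233) (10.3878, 20.0807) (24, 41.0894) (24, 42) (0, 42)]  |A|=370.909
8. ⊥bis P7·P6 via (12.4,34.585): [(0, 40.6648) (0, 22.4233) (10.3878, 20.0807) (18.005, 31.8368)]  |A|=234.2014
9. ⊥bis P7·P8 via (14.195,30.78): [(13.7316, 33.9321) (0, 40.6648) (0, 22.4233) (10.3878, 20.0807) (14.773, 26.8487)]  |A|=220.1571
10. canonical 5-gon: [(13.7316, 33.9321) (0, 40.6648) (0, 22.4233) (10.3878, 20.0807) (14.773, 26.8487)]
11. shoelace: 220.1571

Area of P7's cell: 220.1571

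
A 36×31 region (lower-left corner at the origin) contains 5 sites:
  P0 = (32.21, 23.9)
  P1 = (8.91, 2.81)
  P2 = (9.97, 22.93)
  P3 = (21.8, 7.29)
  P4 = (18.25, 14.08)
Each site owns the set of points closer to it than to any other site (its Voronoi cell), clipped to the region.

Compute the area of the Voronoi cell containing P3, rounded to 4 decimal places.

Area of P3's cell: 242.8145

1. box [0,36]×[0,31]: [(0, 0) (36, 0) (36, 31) (0, 31)]
2. ⊥bis P3·P0 via (27.005,15.595): [(0, 0) (36, 0) (36, 9.9576) (2.4251, 31) (0, 31)]  |A|=762.7507
3. ⊥bis P3·P1 via (15.355,5.05): [(17.1102, 0) (36, 0) (36, 9.9576) (7.425, 27.8664)]  |A|=405.4641
4. ⊥bis P3·P2 via (15.885,15.11): [(12.6967, 12.6984) (17.1102, 0) (36, 0) (36, 9.9576) (21.2744, 19.1865)]  |A|=323.3095
5. ⊥bis P3·P4 via (20.025,10.685): [(14.4158, 7.7523) (17.1102, 0) (36, 0) (36, 9.9576) (28.1016, 14.9077)]  |A|=242.8145
6. canonical 5-gon: [(14.4158, 7.7523) (17.1102, 0) (36, 0) (36, 9.9576) (28.1016, 14.9077)]
7. shoelace: 242.8145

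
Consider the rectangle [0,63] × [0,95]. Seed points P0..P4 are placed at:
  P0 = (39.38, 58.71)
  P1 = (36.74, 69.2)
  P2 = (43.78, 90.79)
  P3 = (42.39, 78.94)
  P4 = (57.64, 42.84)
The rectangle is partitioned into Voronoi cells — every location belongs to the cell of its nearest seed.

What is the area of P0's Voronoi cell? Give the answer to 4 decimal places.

Area of P0's cell: 1922.1668

1. box [0,63]×[0,95]: [(0, 0) (63, 0) (63, 95) (0, 95)]
2. ⊥bis P0·P1 via (38.06,63.955): [(0, 54.3765) (0, 0) (63, 0) (63, 70.2316)]  |A|=3925.1555
3. ⊥bis P0·P2 via (41.58,74.75): [(0, 54.3765) (0, 0) (63, 0) (63, 70.2316)]  |A|=3925.1555
4. ⊥bis P0·P3 via (40.885,68.825): [(51.2707, 67.2797) (0, 54.3765) (0, 0) (63, 0) (63, 65.5345)]  |A|=3897.6089
5. ⊥bis P0·P4 via (48.51,50.775): [(61.528, 65.7535) (51.2707, 67.2797) (0, 54.3765) (0, 0) (4.3808, 0)]  |A|=1922.1668
6. canonical 5-gon: [(61.528, 65.7535) (51.2707, 67.2797) (0, 54.3765) (0, 0) (4.3808, 0)]
7. shoelace: 1922.1668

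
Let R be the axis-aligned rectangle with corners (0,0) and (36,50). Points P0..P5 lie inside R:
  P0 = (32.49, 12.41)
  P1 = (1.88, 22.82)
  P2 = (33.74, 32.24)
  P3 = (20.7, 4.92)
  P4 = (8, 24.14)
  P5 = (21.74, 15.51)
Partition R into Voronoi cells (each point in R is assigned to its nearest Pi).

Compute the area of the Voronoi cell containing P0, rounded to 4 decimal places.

Area of P0's cell: 172.5548

1. box [0,36]×[0,50]: [(0, 0) (36, 0) (36, 50) (0, 50)]
2. ⊥bis P0·P1 via (17.185,17.615): [(11.1944, 0) (36, 0) (36, 50) (28.1987, 50)]  |A|=815.1736
3. ⊥bis P0·P2 via (33.115,22.325): [(19.0875, 23.2092) (11.1944, 0) (36, 0) (36, 22.1431)]  |A|=475.1072
4. ⊥bis P0·P3 via (26.595,8.665): [(19.0875, 23.2092) (18.4835, 21.4333) (32.0997, 0) (36, 0) (36, 22.1431)]  |A|=251.0726
5. ⊥bis P0·P4 via (20.245,18.275): [(22.5052, 22.9938) (20.3503, 18.4948) (32.0997, 0) (36, 0) (36, 22.1431)]  |A|=240.6074
6. ⊥bis P0·P5 via (27.115,13.96): [(29.5913, 22.5471) (25.9024, 9.7552) (32.0997, 0) (36, 0) (36, 22.1431)]  |A|=172.5548
7. canonical 5-gon: [(29.5913, 22.5471) (25.9024, 9.7552) (32.0997, 0) (36, 0) (36, 22.1431)]
8. shoelace: 172.5548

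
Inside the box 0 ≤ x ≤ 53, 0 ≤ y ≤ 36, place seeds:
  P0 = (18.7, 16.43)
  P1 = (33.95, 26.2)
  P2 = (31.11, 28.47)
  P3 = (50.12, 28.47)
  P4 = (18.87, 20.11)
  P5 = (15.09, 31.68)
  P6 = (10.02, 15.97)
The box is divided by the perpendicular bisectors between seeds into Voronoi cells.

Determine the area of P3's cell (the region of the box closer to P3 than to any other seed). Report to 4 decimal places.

1. box [0,53]×[0,36]: [(0, 0) (53, 0) (53, 36) (0, 36)]
2. ⊥bis P3·P0 via (34.41,22.45): [(43.0127, 0) (53, 0) (53, 36) (29.2177, 36)]  |A|=607.8521
3. ⊥bis P3·P1 via (42.035,27.335): [(45.8724, 0) (53, 0) (53, 36) (40.8186, 36)]  |A|=347.5627
4. ⊥bis P3·P2 via (40.615,28.47): [(45.8724, 0) (53, 0) (53, 36) (40.8186, 36)]  |A|=347.5627
5. ⊥bis P3·P4 via (34.495,24.29): [(45.8724, 0) (53, 0) (53, 36) (40.8186, 36)]  |A|=347.5627
6. ⊥bis P3·P5 via (32.605,30.075): [(45.8724, 0) (53, 0) (53, 36) (40.8186, 36)]  |A|=347.5627
7. ⊥bis P3·P6 via (30.07,22.22): [(45.8724, 0) (53, 0) (53, 36) (40.8186, 36)]  |A|=347.5627
8. canonical 4-gon: [(45.8724, 0) (53, 0) (53, 36) (40.8186, 36)]
9. shoelace: 347.5627

Area of P3's cell: 347.5627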